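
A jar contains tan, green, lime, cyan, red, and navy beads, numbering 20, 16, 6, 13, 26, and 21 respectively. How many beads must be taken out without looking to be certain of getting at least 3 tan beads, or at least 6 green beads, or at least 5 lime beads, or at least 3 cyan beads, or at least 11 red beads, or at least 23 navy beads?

The worst case stops just short of every target: 2 tan, 5 green, 4 lime, 2 cyan, 10 red, all 21 navy — 2 + 5 + 4 + 2 + 10 + 21 = 44 beads.
One more bead must push some color to its target, so 44 + 1 = 45.

45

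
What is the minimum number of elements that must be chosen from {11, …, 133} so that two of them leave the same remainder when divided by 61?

62

Group the integers by remainder mod 61; there are 61 residue classes, each nonempty in this range.
Choosing one from each class (61 integers) avoids any shared remainder.
One more choice must repeat a class, so two differ by a multiple of 61. Hence 61 + 1 = 62.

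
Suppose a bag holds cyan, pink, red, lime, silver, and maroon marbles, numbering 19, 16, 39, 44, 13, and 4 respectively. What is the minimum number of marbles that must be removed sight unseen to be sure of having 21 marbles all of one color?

93

In the worst case we take at most 20 of each color, but all 19 cyan, all 16 pink, all 13 silver, and all 4 maroon (fewer than 20), giving 19 + 16 + 20 + 20 + 13 + 4 = 92.
One more marble then forces some color to 21, so 92 + 1 = 93.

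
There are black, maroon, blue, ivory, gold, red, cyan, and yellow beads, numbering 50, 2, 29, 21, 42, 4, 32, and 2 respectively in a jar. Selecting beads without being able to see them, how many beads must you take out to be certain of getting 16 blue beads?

The worst case draws every non-blue bead first: 50 + 2 + 21 + 42 + 4 + 32 + 2 = 153.
The next 16 draws are then forced to be blue, giving 153 + 16 = 169.

169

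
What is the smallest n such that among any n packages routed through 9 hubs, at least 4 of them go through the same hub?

28

There are 9 hubs acting as pigeonholes.
With 9 × 3 = 27 packages we could place exactly 3 in each, with no class reaching 4.
One more forces some class to hold 4, so 27 + 1 = 28.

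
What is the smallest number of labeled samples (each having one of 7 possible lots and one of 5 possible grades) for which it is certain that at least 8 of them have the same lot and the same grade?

246

There are 7 × 5 = 35 (lot, grade) combinations acting as pigeonholes.
With 35 × 7 = 245 labeled samples we could place exactly 7 in each, with no (lot, grade) pair reaching 8.
One more forces some (lot, grade) pair to hold 8, so 245 + 1 = 246.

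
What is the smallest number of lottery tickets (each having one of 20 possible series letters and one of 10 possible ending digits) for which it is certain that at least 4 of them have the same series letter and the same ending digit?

There are 20 × 10 = 200 (series letter, ending digit) combinations acting as pigeonholes.
With 200 × 3 = 600 lottery tickets we could place exactly 3 in each, with no (series letter, ending digit) pair reaching 4.
One more forces some (series letter, ending digit) pair to hold 4, so 600 + 1 = 601.

601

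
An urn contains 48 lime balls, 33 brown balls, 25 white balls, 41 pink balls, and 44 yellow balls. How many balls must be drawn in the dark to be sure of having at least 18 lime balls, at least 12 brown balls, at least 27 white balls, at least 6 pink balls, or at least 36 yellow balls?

94

The worst case stops just short of every target: 17 lime, 11 brown, all 25 white, 5 pink, 35 yellow — 17 + 11 + 25 + 5 + 35 = 93 balls.
One more ball must push some color to its target, so 93 + 1 = 94.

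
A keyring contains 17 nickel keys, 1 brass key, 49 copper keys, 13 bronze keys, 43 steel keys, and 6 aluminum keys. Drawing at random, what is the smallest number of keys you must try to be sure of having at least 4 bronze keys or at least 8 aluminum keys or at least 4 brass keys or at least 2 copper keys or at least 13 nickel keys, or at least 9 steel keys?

The worst case stops just short of every target: 12 nickel, all 1 brass, 1 copper, 3 bronze, 8 steel, all 6 aluminum — 12 + 1 + 1 + 3 + 8 + 6 = 31 keys.
One more key must push some type to its target, so 31 + 1 = 32.

32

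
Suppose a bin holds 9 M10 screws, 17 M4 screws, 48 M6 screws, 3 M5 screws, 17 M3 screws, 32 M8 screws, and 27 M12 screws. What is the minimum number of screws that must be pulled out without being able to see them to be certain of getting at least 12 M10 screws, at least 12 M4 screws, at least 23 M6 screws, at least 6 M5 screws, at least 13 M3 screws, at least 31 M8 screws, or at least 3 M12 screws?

90

The worst case stops just short of every target: all 9 M10, 11 M4, 22 M6, all 3 M5, 12 M3, 30 M8, 2 M12 — 9 + 11 + 22 + 3 + 12 + 30 + 2 = 89 screws.
One more screw must push some size to its target, so 89 + 1 = 90.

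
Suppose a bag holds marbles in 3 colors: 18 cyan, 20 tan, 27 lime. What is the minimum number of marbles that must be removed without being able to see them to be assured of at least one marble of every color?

The hardest color to obtain is cyan: we could draw every other marble first — 65 − 18 = 47 marbles — without a single cyan one.
The next draw must be cyan, so 47 + 1 = 48.

48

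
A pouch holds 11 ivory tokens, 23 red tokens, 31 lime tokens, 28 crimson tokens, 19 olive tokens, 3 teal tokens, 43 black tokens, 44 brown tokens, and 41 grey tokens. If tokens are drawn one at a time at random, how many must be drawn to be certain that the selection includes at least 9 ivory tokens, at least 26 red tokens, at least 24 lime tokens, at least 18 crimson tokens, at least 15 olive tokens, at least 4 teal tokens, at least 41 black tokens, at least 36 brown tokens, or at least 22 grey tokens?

185

Each of the 9 colors has its own threshold; avoid all of them simultaneously.
The worst case stops just short of every target: 8 ivory, all 23 red, 23 lime, 17 crimson, 14 olive, 3 teal, 40 black, 35 brown, 21 grey — 8 + 23 + 23 + 17 + 14 + 3 + 40 + 35 + 21 = 184 tokens.
One more token must push some color to its target, so 184 + 1 = 185.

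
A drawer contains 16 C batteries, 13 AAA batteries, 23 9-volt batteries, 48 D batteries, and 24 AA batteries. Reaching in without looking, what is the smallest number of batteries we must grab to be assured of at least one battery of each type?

The hardest type to obtain is AAA: we could draw every other battery first — 124 − 13 = 111 batteries — without a single AAA one.
The next draw must be AAA, so 111 + 1 = 112.

112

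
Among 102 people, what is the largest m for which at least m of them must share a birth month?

9

The 102 people fall into 12 months of the year.
If each of the 12 months of the year held at most 8, the total would be at most 12 × 8 = 96 < 102, a contradiction.
So at least one holds ⌈102/12⌉ = 9.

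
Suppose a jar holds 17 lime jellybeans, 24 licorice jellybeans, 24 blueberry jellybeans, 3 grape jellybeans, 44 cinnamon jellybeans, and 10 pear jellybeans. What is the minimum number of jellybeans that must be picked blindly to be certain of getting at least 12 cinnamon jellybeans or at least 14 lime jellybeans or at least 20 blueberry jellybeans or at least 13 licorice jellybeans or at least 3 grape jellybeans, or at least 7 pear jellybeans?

64

The worst case stops just short of every target: 13 lime, 12 licorice, 19 blueberry, 2 grape, 11 cinnamon, 6 pear — 13 + 12 + 19 + 2 + 11 + 6 = 63 jellybeans.
One more jellybean must push some flavor to its target, so 63 + 1 = 64.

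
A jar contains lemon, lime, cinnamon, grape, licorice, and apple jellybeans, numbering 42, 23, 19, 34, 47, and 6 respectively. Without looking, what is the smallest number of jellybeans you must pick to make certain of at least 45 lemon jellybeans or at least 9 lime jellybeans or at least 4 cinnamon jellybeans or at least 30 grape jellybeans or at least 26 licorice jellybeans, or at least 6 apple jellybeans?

Each of the 6 flavors has its own threshold; avoid all of them simultaneously.
The worst case stops just short of every target: all 42 lemon, 8 lime, 3 cinnamon, 29 grape, 25 licorice, 5 apple — 42 + 8 + 3 + 29 + 25 + 5 = 112 jellybeans.
One more jellybean must push some flavor to its target, so 112 + 1 = 113.

113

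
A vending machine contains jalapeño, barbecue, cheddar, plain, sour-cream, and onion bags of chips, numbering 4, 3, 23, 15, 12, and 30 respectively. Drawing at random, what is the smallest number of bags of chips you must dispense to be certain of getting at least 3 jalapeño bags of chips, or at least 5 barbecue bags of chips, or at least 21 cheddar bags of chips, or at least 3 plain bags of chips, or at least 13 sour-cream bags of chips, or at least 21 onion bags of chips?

The worst case stops just short of every target: 2 jalapeño, all 3 barbecue, 20 cheddar, 2 plain, 12 sour-cream, 20 onion — 2 + 3 + 20 + 2 + 12 + 20 = 59 bags of chips.
One more bag of chips must push some flavor to its target, so 59 + 1 = 60.

60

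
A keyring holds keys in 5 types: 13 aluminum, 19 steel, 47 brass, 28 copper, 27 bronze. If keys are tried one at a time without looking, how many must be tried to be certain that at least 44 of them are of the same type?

131

In the worst case we take at most 43 of each type, but all 13 aluminum, all 19 steel, all 28 copper, and all 27 bronze (fewer than 43), giving 13 + 19 + 43 + 28 + 27 = 130.
One more key then forces some type to 44, so 130 + 1 = 131.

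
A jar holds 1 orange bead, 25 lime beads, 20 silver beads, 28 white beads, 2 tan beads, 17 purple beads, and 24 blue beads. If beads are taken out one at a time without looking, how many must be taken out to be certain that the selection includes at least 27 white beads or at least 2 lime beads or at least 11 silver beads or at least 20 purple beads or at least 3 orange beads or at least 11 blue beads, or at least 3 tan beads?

Each of the 7 colors has its own threshold; avoid all of them simultaneously.
The worst case stops just short of every target: all 1 orange, 1 lime, 10 silver, 26 white, 2 tan, all 17 purple, 10 blue — 1 + 1 + 10 + 26 + 2 + 17 + 10 = 67 beads.
One more bead must push some color to its target, so 67 + 1 = 68.

68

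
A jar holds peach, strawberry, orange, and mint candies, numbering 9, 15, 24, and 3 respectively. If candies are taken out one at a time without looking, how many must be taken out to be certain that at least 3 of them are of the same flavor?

Treat the 4 flavors as pigeonholes.
The worst case takes 2 candies of each flavor without reaching 3 of any: 4 × 2 = 8.
The next candy must bring some flavor to 3, so 8 + 1 = 9.

9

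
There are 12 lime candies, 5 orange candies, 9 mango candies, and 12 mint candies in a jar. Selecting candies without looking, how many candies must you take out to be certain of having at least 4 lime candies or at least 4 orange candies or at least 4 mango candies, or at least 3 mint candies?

12

The worst case stops just short of every target: 3 lime, 3 orange, 3 mango, 2 mint — 3 + 3 + 3 + 2 = 11 candies.
One more candy must push some flavor to its target, so 11 + 1 = 12.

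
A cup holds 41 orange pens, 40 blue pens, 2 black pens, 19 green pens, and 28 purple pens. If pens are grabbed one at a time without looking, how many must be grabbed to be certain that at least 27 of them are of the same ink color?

In the worst case we take at most 26 of each ink color, but all 2 black and all 19 green (fewer than 26), giving 26 + 26 + 2 + 19 + 26 = 99.
One more pen then forces some ink color to 27, so 99 + 1 = 100.

100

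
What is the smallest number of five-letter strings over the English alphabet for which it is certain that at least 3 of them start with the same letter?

53

There are 26 possible first letters acting as pigeonholes.
With 26 × 2 = 52 five-letter strings over the English alphabet we could place exactly 2 in each, with no class reaching 3.
One more forces some class to hold 3, so 52 + 1 = 53.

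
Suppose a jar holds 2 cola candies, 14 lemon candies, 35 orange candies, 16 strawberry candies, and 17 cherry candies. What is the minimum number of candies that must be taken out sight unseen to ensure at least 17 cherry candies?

84

The worst case draws every non-cherry candy first: 2 + 14 + 35 + 16 = 67.
The next 17 draws are then forced to be cherry, giving 67 + 17 = 84.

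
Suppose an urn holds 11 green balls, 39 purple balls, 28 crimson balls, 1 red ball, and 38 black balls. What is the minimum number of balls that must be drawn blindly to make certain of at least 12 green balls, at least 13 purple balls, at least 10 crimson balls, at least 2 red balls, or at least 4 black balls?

The worst case stops just short of every target: 11 green, 12 purple, 9 crimson, 1 red, 3 black — 11 + 12 + 9 + 1 + 3 = 36 balls.
One more ball must push some color to its target, so 36 + 1 = 37.

37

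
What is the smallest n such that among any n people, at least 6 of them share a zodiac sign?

61

There are 12 zodiac signs acting as pigeonholes.
With 12 × 5 = 60 people we could place exactly 5 in each, with no class reaching 6.
One more forces some class to hold 6, so 60 + 1 = 61.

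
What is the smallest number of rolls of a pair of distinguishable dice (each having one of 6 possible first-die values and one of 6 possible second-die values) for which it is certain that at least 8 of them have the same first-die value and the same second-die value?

253

There are 6 × 6 = 36 (first-die value, second-die value) combinations acting as pigeonholes.
With 36 × 7 = 252 rolls of a pair of distinguishable dice we could place exactly 7 in each, with no (first-die value, second-die value) pair reaching 8.
One more forces some (first-die value, second-die value) pair to hold 8, so 252 + 1 = 253.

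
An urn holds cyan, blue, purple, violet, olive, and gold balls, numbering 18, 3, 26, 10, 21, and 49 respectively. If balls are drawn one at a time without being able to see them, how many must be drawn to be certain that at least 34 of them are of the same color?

In the worst case we take at most 33 of each color, but all 18 cyan, all 3 blue, all 26 purple, all 10 violet, and all 21 olive (fewer than 33), giving 18 + 3 + 26 + 10 + 21 + 33 = 111.
One more ball then forces some color to 34, so 111 + 1 = 112.

112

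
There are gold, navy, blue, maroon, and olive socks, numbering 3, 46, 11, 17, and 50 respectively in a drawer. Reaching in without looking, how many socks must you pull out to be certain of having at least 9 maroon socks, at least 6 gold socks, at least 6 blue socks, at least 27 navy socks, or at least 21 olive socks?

Each of the 5 colors has its own threshold; avoid all of them simultaneously.
The worst case stops just short of every target: all 3 gold, 26 navy, 5 blue, 8 maroon, 20 olive — 3 + 26 + 5 + 8 + 20 = 62 socks.
One more sock must push some color to its target, so 62 + 1 = 63.

63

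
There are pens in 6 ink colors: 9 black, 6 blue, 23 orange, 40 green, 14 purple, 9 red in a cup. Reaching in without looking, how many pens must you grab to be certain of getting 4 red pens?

To avoid red pens as long as possible, exhaust the other 5 ink colors first.
The worst case draws every non-red pen first: 9 + 6 + 23 + 40 + 14 = 92.
The next 4 draws are then forced to be red, giving 92 + 4 = 96.

96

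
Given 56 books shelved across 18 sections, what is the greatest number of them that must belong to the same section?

4

The 56 books fall into 18 sections.
If each of the 18 sections held at most 3, the total would be at most 18 × 3 = 54 < 56, a contradiction.
So at least one holds ⌈56/18⌉ = 4.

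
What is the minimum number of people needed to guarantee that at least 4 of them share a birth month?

37

There are 12 months of the year acting as pigeonholes.
With 12 × 3 = 36 people we could place exactly 3 in each, with no class reaching 4.
One more forces some class to hold 4, so 36 + 1 = 37.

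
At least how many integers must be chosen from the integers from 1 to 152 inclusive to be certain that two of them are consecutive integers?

Partition {1, …, 152} into 76 pairs: {1,2}, {3,4}, …, {151,152}.
Choosing 76 integers — say the 76 even numbers 2, 4, …, 152 — takes one from each pair and avoids the property.
Choosing 77 forces two into the same pair by pigeonhole, and those are consecutive. So 77.

77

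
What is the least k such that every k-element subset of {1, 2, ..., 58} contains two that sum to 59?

Partition {1, …, 58} into 29 pairs: {1,58}, {2,57}, …, {29,30}.
Choosing 29 integers — say the integers 1 through 29 — takes one from each pair and avoids the property.
Choosing 30 forces two into the same pair by pigeonhole, and those sum to 59. So 30.

30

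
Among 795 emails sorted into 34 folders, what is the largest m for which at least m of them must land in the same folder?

The 795 emails fall into 34 folders.
If each of the 34 folders held at most 23, the total would be at most 34 × 23 = 782 < 795, a contradiction.
So at least one holds ⌈795/34⌉ = 24.

24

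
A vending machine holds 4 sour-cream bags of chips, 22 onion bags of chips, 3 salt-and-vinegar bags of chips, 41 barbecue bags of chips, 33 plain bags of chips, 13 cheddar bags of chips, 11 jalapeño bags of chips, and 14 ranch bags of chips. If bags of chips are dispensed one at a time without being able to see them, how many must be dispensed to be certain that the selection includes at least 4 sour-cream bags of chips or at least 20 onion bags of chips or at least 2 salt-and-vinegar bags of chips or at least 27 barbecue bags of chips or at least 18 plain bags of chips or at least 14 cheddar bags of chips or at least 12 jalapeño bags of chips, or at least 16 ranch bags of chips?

The worst case stops just short of every target: 3 sour-cream, 19 onion, 1 salt-and-vinegar, 26 barbecue, 17 plain, 13 cheddar, 11 jalapeño, all 14 ranch — 3 + 19 + 1 + 26 + 17 + 13 + 11 + 14 = 104 bags of chips.
One more bag of chips must push some flavor to its target, so 104 + 1 = 105.

105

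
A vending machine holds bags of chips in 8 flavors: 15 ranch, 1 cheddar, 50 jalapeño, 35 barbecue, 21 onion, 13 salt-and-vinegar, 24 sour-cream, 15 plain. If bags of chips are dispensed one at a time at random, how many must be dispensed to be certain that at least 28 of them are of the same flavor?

144

In the worst case we take at most 27 of each flavor, but all 15 ranch, all 1 cheddar, all 21 onion, all 13 salt-and-vinegar, all 24 sour-cream, and all 15 plain (fewer than 27), giving 15 + 1 + 27 + 27 + 21 + 13 + 24 + 15 = 143.
One more bag of chips then forces some flavor to 28, so 143 + 1 = 144.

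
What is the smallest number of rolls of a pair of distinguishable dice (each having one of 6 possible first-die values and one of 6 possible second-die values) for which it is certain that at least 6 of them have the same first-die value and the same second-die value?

181

There are 6 × 6 = 36 (first-die value, second-die value) combinations acting as pigeonholes.
With 36 × 5 = 180 rolls of a pair of distinguishable dice we could place exactly 5 in each, with no (first-die value, second-die value) pair reaching 6.
One more forces some (first-die value, second-die value) pair to hold 6, so 180 + 1 = 181.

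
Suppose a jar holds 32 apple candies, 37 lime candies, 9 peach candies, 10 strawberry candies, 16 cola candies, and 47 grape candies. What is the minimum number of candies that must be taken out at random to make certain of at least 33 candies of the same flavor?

In the worst case we take at most 32 of each flavor, but all 9 peach, all 10 strawberry, and all 16 cola (fewer than 32), giving 32 + 32 + 9 + 10 + 16 + 32 = 131.
One more candy then forces some flavor to 33, so 131 + 1 = 132.

132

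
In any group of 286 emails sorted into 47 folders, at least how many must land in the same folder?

7

If each of the 47 folders held at most 6, the total would be at most 47 × 6 = 282 < 286, a contradiction.
So at least one holds ⌈286/47⌉ = 7.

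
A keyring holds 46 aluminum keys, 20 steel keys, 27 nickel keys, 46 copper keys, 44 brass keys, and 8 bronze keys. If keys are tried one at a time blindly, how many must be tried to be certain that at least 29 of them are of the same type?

Treat the 6 types as pigeonholes.
In the worst case we take at most 28 of each type, but all 20 steel, all 27 nickel, and all 8 bronze (fewer than 28), giving 28 + 20 + 27 + 28 + 28 + 8 = 139.
One more key then forces some type to 29, so 139 + 1 = 140.

140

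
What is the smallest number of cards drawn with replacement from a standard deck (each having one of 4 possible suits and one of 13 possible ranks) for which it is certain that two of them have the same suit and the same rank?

53

There are 4 × 13 = 52 (suit, rank) combinations acting as pigeonholes.
With 52 cards drawn with replacement from a standard deck we could place one in each, avoiding any repeat.
One more forces some (suit, rank) pair to hold 2, so 52 + 1 = 53.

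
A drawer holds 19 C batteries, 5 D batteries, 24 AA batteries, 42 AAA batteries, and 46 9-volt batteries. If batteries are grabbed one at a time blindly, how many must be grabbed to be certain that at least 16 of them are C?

133

The worst case draws every non-C battery first: 5 + 24 + 42 + 46 = 117.
The next 16 draws are then forced to be C, giving 117 + 16 = 133.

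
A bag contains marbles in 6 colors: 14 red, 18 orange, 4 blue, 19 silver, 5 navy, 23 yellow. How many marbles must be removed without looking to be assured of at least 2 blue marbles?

81

The worst case draws every non-blue marble first: 14 + 18 + 19 + 5 + 23 = 79.
The next 2 draws are then forced to be blue, giving 79 + 2 = 81.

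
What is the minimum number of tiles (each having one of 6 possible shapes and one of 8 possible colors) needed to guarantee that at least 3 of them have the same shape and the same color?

There are 6 × 8 = 48 (shape, color) combinations acting as pigeonholes.
With 48 × 2 = 96 tiles we could place exactly 2 in each, with no (shape, color) pair reaching 3.
One more forces some (shape, color) pair to hold 3, so 96 + 1 = 97.

97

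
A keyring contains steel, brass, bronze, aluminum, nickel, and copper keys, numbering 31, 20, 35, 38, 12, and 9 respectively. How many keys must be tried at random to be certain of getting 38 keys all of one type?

145

Treat the 6 types as pigeonholes.
In the worst case we take at most 37 of each type, but all 31 steel, all 20 brass, all 35 bronze, all 12 nickel, and all 9 copper (fewer than 37), giving 31 + 20 + 35 + 37 + 12 + 9 = 144.
One more key then forces some type to 38, so 144 + 1 = 145.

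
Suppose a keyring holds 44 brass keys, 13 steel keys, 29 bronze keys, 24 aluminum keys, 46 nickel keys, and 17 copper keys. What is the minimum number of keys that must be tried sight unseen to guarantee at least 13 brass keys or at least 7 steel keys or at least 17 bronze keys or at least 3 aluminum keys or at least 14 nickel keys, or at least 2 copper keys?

The worst case stops just short of every target: 12 brass, 6 steel, 16 bronze, 2 aluminum, 13 nickel, 1 copper — 12 + 6 + 16 + 2 + 13 + 1 = 50 keys.
One more key must push some type to its target, so 50 + 1 = 51.

51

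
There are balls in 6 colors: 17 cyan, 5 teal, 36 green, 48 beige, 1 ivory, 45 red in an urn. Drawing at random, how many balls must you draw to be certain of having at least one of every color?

The hardest color to obtain is ivory: we could draw every other ball first — 152 − 1 = 151 balls — without a single ivory one.
The next draw must be ivory, so 151 + 1 = 152.

152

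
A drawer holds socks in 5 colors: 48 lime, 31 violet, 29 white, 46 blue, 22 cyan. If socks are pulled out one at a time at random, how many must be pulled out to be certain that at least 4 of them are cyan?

To avoid cyan socks as long as possible, exhaust the other 4 colors first.
The worst case draws every non-cyan sock first: 48 + 31 + 29 + 46 = 154.
The next 4 draws are then forced to be cyan, giving 154 + 4 = 158.

158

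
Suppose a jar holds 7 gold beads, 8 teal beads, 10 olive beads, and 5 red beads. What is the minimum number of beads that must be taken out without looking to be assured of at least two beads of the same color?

Treat the 4 colors as pigeonholes.
The worst case takes 1 bead of each color without reaching 2 of any: 4 × 1 = 4.
The next bead must bring some color to 2, so 4 + 1 = 5.

5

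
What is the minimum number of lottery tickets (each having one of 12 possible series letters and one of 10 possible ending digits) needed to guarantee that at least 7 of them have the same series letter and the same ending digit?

There are 12 × 10 = 120 (series letter, ending digit) combinations acting as pigeonholes.
With 120 × 6 = 720 lottery tickets we could place exactly 6 in each, with no (series letter, ending digit) pair reaching 7.
One more forces some (series letter, ending digit) pair to hold 7, so 720 + 1 = 721.

721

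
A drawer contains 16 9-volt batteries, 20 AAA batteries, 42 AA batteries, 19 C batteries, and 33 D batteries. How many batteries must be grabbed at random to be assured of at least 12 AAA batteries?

122

The worst case draws every non-AAA battery first: 16 + 42 + 19 + 33 = 110.
The next 12 draws are then forced to be AAA, giving 110 + 12 = 122.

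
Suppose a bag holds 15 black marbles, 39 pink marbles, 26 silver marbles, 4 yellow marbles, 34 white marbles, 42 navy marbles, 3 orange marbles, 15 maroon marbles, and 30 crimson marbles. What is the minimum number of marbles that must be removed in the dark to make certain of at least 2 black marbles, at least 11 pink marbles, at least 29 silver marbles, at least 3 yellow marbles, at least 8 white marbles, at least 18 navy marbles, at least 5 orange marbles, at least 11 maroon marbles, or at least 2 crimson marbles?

The worst case stops just short of every target: 1 black, 10 pink, all 26 silver, 2 yellow, 7 white, 17 navy, all 3 orange, 10 maroon, 1 crimson — 1 + 10 + 26 + 2 + 7 + 17 + 3 + 10 + 1 = 77 marbles.
One more marble must push some color to its target, so 77 + 1 = 78.

78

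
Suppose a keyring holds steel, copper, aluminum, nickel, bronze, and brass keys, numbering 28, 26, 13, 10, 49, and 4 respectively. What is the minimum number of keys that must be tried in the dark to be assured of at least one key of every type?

The hardest type to obtain is brass: we could draw every other key first — 130 − 4 = 126 keys — without a single brass one.
The next draw must be brass, so 126 + 1 = 127.

127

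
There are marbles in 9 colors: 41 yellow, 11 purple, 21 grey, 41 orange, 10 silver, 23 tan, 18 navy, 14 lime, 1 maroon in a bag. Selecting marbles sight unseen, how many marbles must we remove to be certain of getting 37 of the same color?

171

In the worst case we take at most 36 of each color, but all 11 purple, all 21 grey, all 10 silver, all 23 tan, all 18 navy, all 14 lime, and all 1 maroon (fewer than 36), giving 36 + 11 + 21 + 36 + 10 + 23 + 18 + 14 + 1 = 170.
One more marble then forces some color to 37, so 170 + 1 = 171.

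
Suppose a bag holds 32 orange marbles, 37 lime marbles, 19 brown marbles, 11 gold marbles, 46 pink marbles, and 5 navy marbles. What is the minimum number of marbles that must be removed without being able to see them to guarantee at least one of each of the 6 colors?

146

The hardest color to obtain is navy: we could draw every other marble first — 150 − 5 = 145 marbles — without a single navy one.
The next draw must be navy, so 145 + 1 = 146.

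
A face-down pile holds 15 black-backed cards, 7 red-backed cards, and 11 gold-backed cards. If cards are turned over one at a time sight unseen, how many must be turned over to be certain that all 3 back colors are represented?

27

The hardest back color to obtain is red-backed: we could draw every other card first — 33 − 7 = 26 cards — without a single red-backed one.
The next draw must be red-backed, so 26 + 1 = 27.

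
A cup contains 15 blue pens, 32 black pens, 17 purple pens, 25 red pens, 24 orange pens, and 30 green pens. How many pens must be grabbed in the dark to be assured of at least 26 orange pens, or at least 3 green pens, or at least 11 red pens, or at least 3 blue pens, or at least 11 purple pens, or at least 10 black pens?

58

Each of the 6 ink colors has its own threshold; avoid all of them simultaneously.
The worst case stops just short of every target: 2 blue, 9 black, 10 purple, 10 red, all 24 orange, 2 green — 2 + 9 + 10 + 10 + 24 + 2 = 57 pens.
One more pen must push some ink color to its target, so 57 + 1 = 58.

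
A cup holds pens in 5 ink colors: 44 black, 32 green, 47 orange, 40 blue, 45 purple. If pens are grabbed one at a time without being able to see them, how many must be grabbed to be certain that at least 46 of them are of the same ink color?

Treat the 5 ink colors as pigeonholes.
In the worst case we take at most 45 of each ink color, but all 44 black, all 32 green, and all 40 blue (fewer than 45), giving 44 + 32 + 45 + 40 + 45 = 206.
One more pen then forces some ink color to 46, so 206 + 1 = 207.

207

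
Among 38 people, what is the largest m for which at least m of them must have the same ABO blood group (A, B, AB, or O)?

The 38 people fall into 4 ABO blood groups.
If each of the 4 ABO blood groups held at most 9, the total would be at most 4 × 9 = 36 < 38, a contradiction.
So at least one holds ⌈38/4⌉ = 10.

10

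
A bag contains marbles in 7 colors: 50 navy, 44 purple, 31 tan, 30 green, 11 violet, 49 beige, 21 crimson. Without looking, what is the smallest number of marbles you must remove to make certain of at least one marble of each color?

226

The hardest color to obtain is violet: we could draw every other marble first — 236 − 11 = 225 marbles — without a single violet one.
The next draw must be violet, so 225 + 1 = 226.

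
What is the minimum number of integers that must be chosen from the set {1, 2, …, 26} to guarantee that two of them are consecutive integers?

14

Partition {1, …, 26} into 13 pairs: {1,2}, {3,4}, …, {25,26}.
Choosing 13 integers — say the 13 even numbers 2, 4, …, 26 — takes one from each pair and avoids the property.
Choosing 14 forces two into the same pair by pigeonhole, and those are consecutive. So 14.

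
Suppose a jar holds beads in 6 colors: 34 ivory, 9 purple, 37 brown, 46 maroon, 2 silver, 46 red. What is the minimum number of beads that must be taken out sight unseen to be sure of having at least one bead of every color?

The hardest color to obtain is silver: we could draw every other bead first — 174 − 2 = 172 beads — without a single silver one.
The next draw must be silver, so 172 + 1 = 173.

173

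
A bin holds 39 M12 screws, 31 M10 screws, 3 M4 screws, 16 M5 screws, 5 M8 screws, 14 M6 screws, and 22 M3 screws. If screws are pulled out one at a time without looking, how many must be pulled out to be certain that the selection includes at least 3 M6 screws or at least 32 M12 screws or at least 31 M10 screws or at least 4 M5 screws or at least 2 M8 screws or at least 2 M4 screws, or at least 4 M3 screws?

72

Each of the 7 sizes has its own threshold; avoid all of them simultaneously.
The worst case stops just short of every target: 31 M12, 30 M10, 1 M4, 3 M5, 1 M8, 2 M6, 3 M3 — 31 + 30 + 1 + 3 + 1 + 2 + 3 = 71 screws.
One more screw must push some size to its target, so 71 + 1 = 72.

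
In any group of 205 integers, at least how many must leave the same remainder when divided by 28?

The 205 integers fall into 28 residue classes modulo 28.
If each of the 28 residue classes modulo 28 held at most 7, the total would be at most 28 × 7 = 196 < 205, a contradiction.
So at least one holds ⌈205/28⌉ = 8.

8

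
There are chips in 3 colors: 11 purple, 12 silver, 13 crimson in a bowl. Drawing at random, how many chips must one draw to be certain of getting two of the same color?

4

Treat the 3 colors as pigeonholes.
The worst case takes 1 chip of each color without reaching 2 of any: 3 × 1 = 3.
The next chip must bring some color to 2, so 3 + 1 = 4.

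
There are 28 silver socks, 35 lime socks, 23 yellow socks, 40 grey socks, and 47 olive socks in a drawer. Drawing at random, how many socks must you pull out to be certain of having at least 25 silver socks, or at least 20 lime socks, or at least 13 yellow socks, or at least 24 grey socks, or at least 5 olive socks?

The worst case stops just short of every target: 24 silver, 19 lime, 12 yellow, 23 grey, 4 olive — 24 + 19 + 12 + 23 + 4 = 82 socks.
One more sock must push some color to its target, so 82 + 1 = 83.

83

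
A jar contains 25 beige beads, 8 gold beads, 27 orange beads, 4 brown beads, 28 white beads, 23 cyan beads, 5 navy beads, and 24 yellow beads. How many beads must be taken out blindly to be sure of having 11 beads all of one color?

Treat the 8 colors as pigeonholes.
In the worst case we take at most 10 of each color, but all 8 gold, all 4 brown, and all 5 navy (fewer than 10), giving 10 + 8 + 10 + 4 + 10 + 10 + 5 + 10 = 67.
One more bead then forces some color to 11, so 67 + 1 = 68.

68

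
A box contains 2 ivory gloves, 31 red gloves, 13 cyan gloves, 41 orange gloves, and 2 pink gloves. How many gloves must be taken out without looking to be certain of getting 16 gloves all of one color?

48

In the worst case we take at most 15 of each color, but all 2 ivory, all 13 cyan, and all 2 pink (fewer than 15), giving 2 + 15 + 13 + 15 + 2 = 47.
One more glove then forces some color to 16, so 47 + 1 = 48.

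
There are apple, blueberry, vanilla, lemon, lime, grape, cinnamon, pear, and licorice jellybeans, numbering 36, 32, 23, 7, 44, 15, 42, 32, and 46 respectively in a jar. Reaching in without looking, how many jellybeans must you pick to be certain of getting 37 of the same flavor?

254

In the worst case we take at most 36 of each flavor, but all 32 blueberry, all 23 vanilla, all 7 lemon, all 15 grape, and all 32 pear (fewer than 36), giving 36 + 32 + 23 + 7 + 36 + 15 + 36 + 32 + 36 = 253.
One more jellybean then forces some flavor to 37, so 253 + 1 = 254.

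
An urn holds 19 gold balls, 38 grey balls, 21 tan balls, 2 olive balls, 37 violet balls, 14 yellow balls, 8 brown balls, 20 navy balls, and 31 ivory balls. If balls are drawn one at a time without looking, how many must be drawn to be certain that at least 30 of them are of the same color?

In the worst case we take at most 29 of each color, but all 19 gold, all 21 tan, all 2 olive, all 14 yellow, all 8 brown, and all 20 navy (fewer than 29), giving 19 + 29 + 21 + 2 + 29 + 14 + 8 + 20 + 29 = 171.
One more ball then forces some color to 30, so 171 + 1 = 172.

172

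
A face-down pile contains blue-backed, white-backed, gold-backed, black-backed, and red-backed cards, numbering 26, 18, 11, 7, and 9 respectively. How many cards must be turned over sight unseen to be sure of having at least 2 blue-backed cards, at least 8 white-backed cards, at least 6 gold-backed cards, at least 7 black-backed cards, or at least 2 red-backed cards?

The worst case stops just short of every target: 1 blue-backed, 7 white-backed, 5 gold-backed, 6 black-backed, 1 red-backed — 1 + 7 + 5 + 6 + 1 = 20 cards.
One more card must push some back color to its target, so 20 + 1 = 21.

21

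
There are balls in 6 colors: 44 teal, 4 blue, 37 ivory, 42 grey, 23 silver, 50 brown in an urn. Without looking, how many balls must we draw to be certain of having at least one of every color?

The hardest color to obtain is blue: we could draw every other ball first — 200 − 4 = 196 balls — without a single blue one.
The next draw must be blue, so 196 + 1 = 197.

197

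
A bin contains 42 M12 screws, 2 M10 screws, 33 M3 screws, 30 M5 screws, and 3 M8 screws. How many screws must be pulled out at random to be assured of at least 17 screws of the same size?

54

In the worst case we take at most 16 of each size, but all 2 M10 and all 3 M8 (fewer than 16), giving 16 + 2 + 16 + 16 + 3 = 53.
One more screw then forces some size to 17, so 53 + 1 = 54.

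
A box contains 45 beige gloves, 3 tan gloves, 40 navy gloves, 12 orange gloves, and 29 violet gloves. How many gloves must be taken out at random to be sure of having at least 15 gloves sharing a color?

In the worst case we take at most 14 of each color, but all 3 tan and all 12 orange (fewer than 14), giving 14 + 3 + 14 + 12 + 14 = 57.
One more glove then forces some color to 15, so 57 + 1 = 58.

58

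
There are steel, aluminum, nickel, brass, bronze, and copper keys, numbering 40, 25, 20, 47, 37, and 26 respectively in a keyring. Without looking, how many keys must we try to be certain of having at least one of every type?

The hardest type to obtain is nickel: we could draw every other key first — 195 − 20 = 175 keys — without a single nickel one.
The next draw must be nickel, so 175 + 1 = 176.

176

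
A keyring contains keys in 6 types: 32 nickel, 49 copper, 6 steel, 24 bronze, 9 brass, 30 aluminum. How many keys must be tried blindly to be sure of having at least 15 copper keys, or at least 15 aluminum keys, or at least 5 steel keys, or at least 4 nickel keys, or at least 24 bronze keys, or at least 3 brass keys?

61

The worst case stops just short of every target: 3 nickel, 14 copper, 4 steel, 23 bronze, 2 brass, 14 aluminum — 3 + 14 + 4 + 23 + 2 + 14 = 60 keys.
One more key must push some type to its target, so 60 + 1 = 61.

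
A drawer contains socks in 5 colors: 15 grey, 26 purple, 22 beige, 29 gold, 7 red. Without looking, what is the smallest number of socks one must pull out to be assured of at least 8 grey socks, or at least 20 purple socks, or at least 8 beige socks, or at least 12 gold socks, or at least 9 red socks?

The worst case stops just short of every target: 7 grey, 19 purple, 7 beige, 11 gold, all 7 red — 7 + 19 + 7 + 11 + 7 = 51 socks.
One more sock must push some color to its target, so 51 + 1 = 52.

52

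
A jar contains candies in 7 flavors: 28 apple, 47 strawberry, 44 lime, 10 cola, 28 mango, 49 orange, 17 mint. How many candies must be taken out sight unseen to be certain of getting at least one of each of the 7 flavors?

214

The hardest flavor to obtain is cola: we could draw every other candy first — 223 − 10 = 213 candies — without a single cola one.
The next draw must be cola, so 213 + 1 = 214.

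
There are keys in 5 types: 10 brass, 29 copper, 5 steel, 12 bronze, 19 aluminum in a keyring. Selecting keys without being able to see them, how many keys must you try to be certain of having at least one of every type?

71

The hardest type to obtain is steel: we could draw every other key first — 75 − 5 = 70 keys — without a single steel one.
The next draw must be steel, so 70 + 1 = 71.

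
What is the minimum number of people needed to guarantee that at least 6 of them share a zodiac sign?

61

There are 12 zodiac signs acting as pigeonholes.
With 12 × 5 = 60 people we could place exactly 5 in each, with no class reaching 6.
One more forces some class to hold 6, so 60 + 1 = 61.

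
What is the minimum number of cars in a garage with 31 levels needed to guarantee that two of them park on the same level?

32

There are 31 levels acting as pigeonholes.
With 31 cars we could place one in each, avoiding any repeat.
One more forces some class to hold 2, so 31 + 1 = 32.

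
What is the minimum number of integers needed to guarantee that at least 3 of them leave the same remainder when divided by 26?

There are 26 residue classes modulo 26 acting as pigeonholes.
With 26 × 2 = 52 integers we could place exactly 2 in each, with no class reaching 3.
One more forces some class to hold 3, so 52 + 1 = 53.

53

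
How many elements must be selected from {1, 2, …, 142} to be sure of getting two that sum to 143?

Partition {1, …, 142} into 71 pairs: {1,142}, {2,141}, …, {71,72}.
Choosing 71 integers — say the integers 1 through 71 — takes one from each pair and avoids the property.
Choosing 72 forces two into the same pair by pigeonhole, and those sum to 143. So 72.

72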